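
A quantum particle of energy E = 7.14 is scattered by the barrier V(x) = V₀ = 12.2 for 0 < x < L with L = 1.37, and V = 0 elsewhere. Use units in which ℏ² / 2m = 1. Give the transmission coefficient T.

T = 0.00814

E < V₀: inside the barrier ψ ∝ e^{±κx} with κ = √(2m(V₀ − E))/ℏ = 2.249.
κL = 3.082, sinh(κL) = 10.88.
The exact tunnelling result is T⁻¹ = 1 + V₀² sinh²(κL) / [4E(V₀ − E)] = 122.8, so T = 0.00814.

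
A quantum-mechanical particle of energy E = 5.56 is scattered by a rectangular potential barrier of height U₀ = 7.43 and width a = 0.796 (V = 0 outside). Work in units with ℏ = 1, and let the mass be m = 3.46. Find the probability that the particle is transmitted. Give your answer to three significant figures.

Since E < U₀ the interior solution is evanescent with decay constant κ = √(2m(U₀ − E))/ℏ = 3.597.
κa = 2.863, sinh(κa) = 8.732.
Matching ψ, ψ′ at both faces gives T = [1 + U₀² sinh²(κa) / (4E(U₀ − E))]⁻¹ = 1/102.2 = 0.00978.

T = 0.00978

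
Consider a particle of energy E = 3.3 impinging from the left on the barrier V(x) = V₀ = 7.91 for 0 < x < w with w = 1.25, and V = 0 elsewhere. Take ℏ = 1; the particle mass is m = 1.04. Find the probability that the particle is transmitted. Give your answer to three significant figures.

T = 0.00169

E < V₀: inside the barrier ψ ∝ e^{±κx} with κ = √(2m(V₀ − E))/ℏ = 3.097.
κw = 3.871, sinh(κw) = 23.98.
Matching ψ, ψ′ at both faces gives T = [1 + V₀² sinh²(κw) / (4E(V₀ − E))]⁻¹ = 1/592.2 = 0.00169.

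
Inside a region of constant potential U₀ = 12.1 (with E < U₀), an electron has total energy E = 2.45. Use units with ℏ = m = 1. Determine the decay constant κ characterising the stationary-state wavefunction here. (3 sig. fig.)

Since E < U₀ the TISE in this region is ψ'' = κ²ψ with κ = √(2m(U₀ − E))/ℏ.
κ = √(2 × 1 × 9.65) = 4.393.

κ = 4.39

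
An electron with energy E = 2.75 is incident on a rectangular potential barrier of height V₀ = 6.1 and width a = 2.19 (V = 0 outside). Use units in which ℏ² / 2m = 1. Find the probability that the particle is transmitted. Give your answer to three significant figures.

T = 0.00131

E < V₀: inside the barrier ψ ∝ e^{±κx} with κ = √(2m(V₀ − E))/ℏ = 1.830.
κa = 4.008, sinh(κa) = 27.52.
Matching ψ, ψ′ at both faces gives T = [1 + V₀² sinh²(κa) / (4E(V₀ − E))]⁻¹ = 1/765.7 = 0.00131.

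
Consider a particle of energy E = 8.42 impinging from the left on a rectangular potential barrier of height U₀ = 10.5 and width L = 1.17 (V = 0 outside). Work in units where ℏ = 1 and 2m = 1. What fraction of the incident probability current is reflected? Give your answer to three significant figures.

Since E < U₀ the interior solution is evanescent with decay constant κ = √(2m(U₀ − E))/ℏ = 1.442.
κL = 1.687, sinh(κL) = 2.610.
The exact tunnelling result is T⁻¹ = 1 + U₀² sinh²(κL) / [4E(U₀ − E)] = 11.72, so T = 0.0853.
R = 1 − T = 0.915.

R = 0.915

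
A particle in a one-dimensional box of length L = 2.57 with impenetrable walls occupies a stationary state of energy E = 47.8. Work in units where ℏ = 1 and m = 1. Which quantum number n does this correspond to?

For an infinite well E_n = n²π²ℏ²/(2mL²), so n = (L/πℏ)√(2mE).
n = (2.57/π) × √(2 × 1 × 47.8) = 7.999 → n = 8.

n = 8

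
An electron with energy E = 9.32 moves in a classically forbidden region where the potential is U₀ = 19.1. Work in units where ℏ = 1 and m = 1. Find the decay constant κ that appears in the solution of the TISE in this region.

Since E < U₀ the TISE in this region is ψ'' = κ²ψ with κ = √(2m(U₀ − E))/ℏ.
κ = √(2 × 1 × 9.78) = 4.423.

κ = 4.42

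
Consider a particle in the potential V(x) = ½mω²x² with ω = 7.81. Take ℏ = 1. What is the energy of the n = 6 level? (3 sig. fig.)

The oscillator eigenvalues are E_n = ℏω(n + ½), so E_6 = 7.81 × 6.5 = 50.77.

E = 50.8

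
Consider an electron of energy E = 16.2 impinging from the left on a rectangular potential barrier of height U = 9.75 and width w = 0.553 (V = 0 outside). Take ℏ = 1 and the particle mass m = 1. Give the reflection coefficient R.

E > U: inside the barrier k₂ = √(2m(E − U))/ℏ = 3.592, k₂w = 1.986.
T = [1 + U² sin²(k₂w) / (4E(E − U))]⁻¹ = 1/1.190 = 0.840.
R = 1 − T = 0.160.

R = 0.160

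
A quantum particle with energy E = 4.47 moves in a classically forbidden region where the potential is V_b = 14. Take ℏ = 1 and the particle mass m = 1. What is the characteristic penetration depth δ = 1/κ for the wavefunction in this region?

Since E < V_b the TISE in this region is ψ'' = κ²ψ with κ = √(2m(V_b − E))/ℏ.
κ = √(2 × 1 × 9.53) = 4.366. The penetration depth is δ = 1/κ = 0.229.

δ = 0.229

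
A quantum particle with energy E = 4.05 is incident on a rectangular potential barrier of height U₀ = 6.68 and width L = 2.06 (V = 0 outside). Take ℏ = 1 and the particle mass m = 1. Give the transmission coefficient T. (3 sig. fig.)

E < U₀: inside the barrier ψ ∝ e^{±κx} with κ = √(2m(U₀ − E))/ℏ = 2.293.
κL = 4.725, sinh(κL) = 56.34.
The exact tunnelling result is T⁻¹ = 1 + U₀² sinh²(κL) / [4E(U₀ − E)] = 3325, so T = 0.000301.

T = 0.000301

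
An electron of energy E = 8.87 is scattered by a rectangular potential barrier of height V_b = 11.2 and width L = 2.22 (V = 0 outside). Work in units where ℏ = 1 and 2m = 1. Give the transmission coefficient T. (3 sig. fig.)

T = 0.00300

Since E < V_b the interior solution is evanescent with decay constant κ = √(2m(V_b − E))/ℏ = 1.526.
κL = 3.389, sinh(κL) = 14.80.
The exact tunnelling result is T⁻¹ = 1 + V_b² sinh²(κL) / [4E(V_b − E)] = 333.2, so T = 0.00300.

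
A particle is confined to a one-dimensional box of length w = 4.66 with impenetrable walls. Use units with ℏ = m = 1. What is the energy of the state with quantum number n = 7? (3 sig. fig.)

Requiring ψ(0) = ψ(w) = 0 quantises k = nπ/w, hence E_n = ℏ²k²/2m = n²π²ℏ²/(2mw²).
E_7 = 7² × π² / (2 × 1 × 4.66²) = 11.14.

E = 11.1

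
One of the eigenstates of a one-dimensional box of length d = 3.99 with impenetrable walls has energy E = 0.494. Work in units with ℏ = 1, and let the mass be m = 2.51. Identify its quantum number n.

From E_n = n²π²ℏ²/(2md²) invert to n = √(2md²E)/(πℏ).
n = (3.99/π) × √(2 × 2.51 × 0.494) = 2.000 → n = 2.

n = 2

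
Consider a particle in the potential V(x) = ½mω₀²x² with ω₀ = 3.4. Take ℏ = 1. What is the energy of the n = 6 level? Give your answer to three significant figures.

Using E_n = (n + ½)ℏω₀: E_6 = 6.5 × 3.4 = 22.10.

E = 22.1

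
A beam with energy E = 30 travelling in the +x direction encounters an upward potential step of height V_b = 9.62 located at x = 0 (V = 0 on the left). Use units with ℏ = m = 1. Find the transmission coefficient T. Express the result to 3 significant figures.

The wavenumbers are k₁ = √(2mE)/ℏ = 7.746 on the left and k₂ = √(2m(E − V_b))/ℏ = 6.384 on the right.
Continuity of ψ and ψ′ at the step yields the reflection amplitude r = (k₁ − k₂)/(k₁ + k₂) = 0.09636; thus R = |r|² = 0.009285, T = 0.9907.

T = 0.991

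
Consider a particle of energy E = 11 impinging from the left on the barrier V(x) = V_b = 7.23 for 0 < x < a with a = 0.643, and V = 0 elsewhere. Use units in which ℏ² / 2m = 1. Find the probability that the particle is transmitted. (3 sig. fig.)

T = 0.779

Above the barrier the interior wavenumber is k₂ = √(2m(E − V_b))/ℏ = 1.942, giving phase k₂a = 1.248.
Matching at both interfaces gives T⁻¹ = 1 + V_b² sin²(k₂a) / [4E(E − V_b)] = 1.284, hence T = 0.779.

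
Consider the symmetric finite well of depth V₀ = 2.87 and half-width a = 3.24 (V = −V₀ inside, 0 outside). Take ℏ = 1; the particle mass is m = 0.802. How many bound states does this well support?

N = 5

Define the well-strength parameter z₀ = (a/ℏ)√(2mV₀) = 3.24 × √(2·0.802·2.87) = 6.952.
A new bound state (alternating even/odd) appears each time z₀ passes a multiple of π/2, so N = ⌊2z₀/π⌋ + 1 = ⌊4.426⌋ + 1 = 5.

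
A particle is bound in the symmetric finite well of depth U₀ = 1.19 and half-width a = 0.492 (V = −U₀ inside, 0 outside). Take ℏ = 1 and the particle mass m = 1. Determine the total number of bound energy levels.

N = 1

Define the well-strength parameter z₀ = (a/ℏ)√(2mU₀) = 0.492 × √(2·1·1.19) = 0.7590.
A new bound state (alternating even/odd) appears each time z₀ passes a multiple of π/2, so N = ⌊2z₀/π⌋ + 1 = ⌊0.4832⌋ + 1 = 1.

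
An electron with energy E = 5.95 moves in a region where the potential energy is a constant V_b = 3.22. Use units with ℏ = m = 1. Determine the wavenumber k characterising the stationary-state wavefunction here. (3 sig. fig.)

k = 2.34

With E > V_b the solution is oscillatory, ψ ∝ e^{±ikx} with k = √(2m(E − V_b))/ℏ.
k = √(2 × 1 × 2.73) = 2.337.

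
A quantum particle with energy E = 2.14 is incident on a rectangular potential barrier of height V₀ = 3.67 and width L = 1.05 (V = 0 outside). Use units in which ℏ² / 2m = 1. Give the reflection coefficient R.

R = 0.747

E < V₀: inside the barrier ψ ∝ e^{±κx} with κ = √(2m(V₀ − E))/ℏ = 1.237.
κL = 1.299, sinh(κL) = 1.696.
The exact tunnelling result is T⁻¹ = 1 + V₀² sinh²(κL) / [4E(V₀ − E)] = 3.958, so T = 0.253.
R = 1 − T = 0.747.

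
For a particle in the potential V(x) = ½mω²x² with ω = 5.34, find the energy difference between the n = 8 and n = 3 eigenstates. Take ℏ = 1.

ΔE = 26.7

E_n = ℏω(n + ½), so ΔE = (8 − 3) ℏω = 5 × 5.34 = 26.70.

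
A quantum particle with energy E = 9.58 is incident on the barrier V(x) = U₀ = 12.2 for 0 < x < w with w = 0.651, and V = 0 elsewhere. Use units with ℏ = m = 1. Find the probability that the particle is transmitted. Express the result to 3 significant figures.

E < U₀: inside the barrier ψ ∝ e^{±κx} with κ = √(2m(U₀ − E))/ℏ = 2.289.
κw = 1.490, sinh(κw) = 2.106.
Matching ψ, ψ′ at both faces gives T = [1 + U₀² sinh²(κw) / (4E(U₀ − E))]⁻¹ = 1/7.577 = 0.132.

T = 0.132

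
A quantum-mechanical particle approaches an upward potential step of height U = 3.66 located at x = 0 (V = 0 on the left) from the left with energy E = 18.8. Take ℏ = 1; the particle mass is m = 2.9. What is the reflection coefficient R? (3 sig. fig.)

On each side the TISE gives plane waves with k = √(2m(E − V))/ℏ: k₁ = √(2·2.9·18.8) = 10.44, k₂ = √(2·2.9·15.14) = 9.371.
Matching ψ and ψ′ at x = 0 gives r = (k₁ − k₂)/(k₁ + k₂), so R = r² = 0.002924 and T = 1 − R = 0.9971.

R = 0.00292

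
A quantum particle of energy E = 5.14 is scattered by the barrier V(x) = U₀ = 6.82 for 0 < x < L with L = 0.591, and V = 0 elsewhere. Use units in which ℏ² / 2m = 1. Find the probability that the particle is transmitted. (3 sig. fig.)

Since E < U₀ the interior solution is evanescent with decay constant κ = √(2m(U₀ − E))/ℏ = 1.296.
κL = 0.7660, sinh(κL) = 0.8432.
The exact tunnelling result is T⁻¹ = 1 + U₀² sinh²(κL) / [4E(U₀ − E)] = 1.957, so T = 0.511.

T = 0.511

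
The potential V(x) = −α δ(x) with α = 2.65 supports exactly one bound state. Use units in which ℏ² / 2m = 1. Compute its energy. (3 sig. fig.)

E = -1.76

For x ≠ 0 the bound state is ψ ∝ e^{−κ|x|}; integrating the TISE across the delta gives the cusp condition 2κ = 2mα/ℏ², so κ = 1.325.
Then E = −ℏ²κ²/(2m) = −mα²/(2ℏ²) = -1.756.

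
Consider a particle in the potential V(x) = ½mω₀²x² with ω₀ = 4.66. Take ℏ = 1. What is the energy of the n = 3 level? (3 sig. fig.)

E = 16.3

Using E_n = (n + ½)ℏω₀: E_3 = 3.5 × 4.66 = 16.31.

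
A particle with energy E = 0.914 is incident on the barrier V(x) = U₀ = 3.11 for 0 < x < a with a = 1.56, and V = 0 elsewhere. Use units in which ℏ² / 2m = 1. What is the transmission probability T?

Since E < U₀ the interior solution is evanescent with decay constant κ = √(2m(U₀ − E))/ℏ = 1.482.
κa = 2.312, sinh(κa) = 4.996.
Matching ψ, ψ′ at both faces gives T = [1 + U₀² sinh²(κa) / (4E(U₀ − E))]⁻¹ = 1/31.08 = 0.0322.

T = 0.0322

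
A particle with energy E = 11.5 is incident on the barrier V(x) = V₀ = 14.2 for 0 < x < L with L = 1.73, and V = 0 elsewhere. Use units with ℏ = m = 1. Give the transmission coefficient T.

E < V₀: inside the barrier ψ ∝ e^{±κx} with κ = √(2m(V₀ − E))/ℏ = 2.324.
κL = 4.020, sinh(κL) = 27.85.
Matching ψ, ψ′ at both faces gives T = [1 + V₀² sinh²(κL) / (4E(V₀ − E))]⁻¹ = 1/1260 = 0.000794.

T = 0.000794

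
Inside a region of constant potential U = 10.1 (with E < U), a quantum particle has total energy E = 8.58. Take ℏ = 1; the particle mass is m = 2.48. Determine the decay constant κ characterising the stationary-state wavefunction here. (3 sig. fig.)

Since E < U the TISE in this region is ψ'' = κ²ψ with κ = √(2m(U − E))/ℏ.
κ = √(2 × 2.48 × 1.52) = 2.746.

κ = 2.75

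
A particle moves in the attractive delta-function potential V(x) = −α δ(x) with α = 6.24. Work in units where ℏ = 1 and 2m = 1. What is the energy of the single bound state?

E = -9.73

The bound state is ψ(x) = √κ e^{−κ|x|}. The derivative jump ψ'(0⁺) − ψ'(0⁻) = −(2mα/ℏ²)ψ(0) fixes κ = mα/ℏ² = 3.120.
Then E = −ℏ²κ²/(2m) = −mα²/(2ℏ²) = -9.734.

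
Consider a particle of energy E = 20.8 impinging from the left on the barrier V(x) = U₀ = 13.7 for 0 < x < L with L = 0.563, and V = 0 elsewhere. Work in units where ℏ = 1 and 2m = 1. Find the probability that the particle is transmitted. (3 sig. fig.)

Above the barrier the interior wavenumber is k₂ = √(2m(E − U₀))/ℏ = 2.665, giving phase k₂L = 1.500.
T = [1 + U₀² sin²(k₂L) / (4E(E − U₀))]⁻¹ = 1/1.316 = 0.760.

T = 0.760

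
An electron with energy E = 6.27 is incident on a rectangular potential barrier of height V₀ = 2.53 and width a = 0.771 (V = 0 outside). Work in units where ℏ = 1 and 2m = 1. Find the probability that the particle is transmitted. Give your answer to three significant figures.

E > V₀: inside the barrier k₂ = √(2m(E − V₀))/ℏ = 1.934, k₂a = 1.491.
T = [1 + V₀² sin²(k₂a) / (4E(E − V₀))]⁻¹ = 1/1.068 = 0.936.

T = 0.936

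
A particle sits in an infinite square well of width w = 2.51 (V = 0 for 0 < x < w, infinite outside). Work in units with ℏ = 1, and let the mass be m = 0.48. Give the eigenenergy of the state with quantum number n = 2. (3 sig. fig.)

Requiring ψ(0) = ψ(w) = 0 quantises k = nπ/w, hence E_n = ℏ²k²/2m = n²π²ℏ²/(2mw²).
E_2 = 2² × π² / (2 × 0.48 × 2.51²) = 6.527.

E = 6.53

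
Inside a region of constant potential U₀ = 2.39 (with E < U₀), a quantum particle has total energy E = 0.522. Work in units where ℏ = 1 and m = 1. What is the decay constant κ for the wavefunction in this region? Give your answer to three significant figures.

Since E < U₀ the TISE in this region is ψ'' = κ²ψ with κ = √(2m(U₀ − E))/ℏ.
κ = √(2 × 1 × 1.868) = 1.933.

κ = 1.93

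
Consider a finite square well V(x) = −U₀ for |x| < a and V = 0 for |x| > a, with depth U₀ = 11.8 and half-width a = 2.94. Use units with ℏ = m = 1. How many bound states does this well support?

N = 10

The dimensionless depth is z₀ = a√(2mU₀)/ℏ = 2.94 × √(23.60) = 14.28.
A new bound state (alternating even/odd) appears each time z₀ passes a multiple of π/2, so N = ⌊2z₀/π⌋ + 1 = ⌊9.093⌋ + 1 = 10.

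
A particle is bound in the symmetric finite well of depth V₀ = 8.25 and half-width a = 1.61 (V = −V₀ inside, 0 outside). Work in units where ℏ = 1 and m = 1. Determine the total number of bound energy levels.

N = 5

Define the well-strength parameter z₀ = (a/ℏ)√(2mV₀) = 1.61 × √(2·1·8.25) = 6.540.
The even/odd transcendental equations gain one root per π/2 in z₀, giving N = 1 + ⌊2z₀/π⌋ = 1 + ⌊4.163⌋ = 5.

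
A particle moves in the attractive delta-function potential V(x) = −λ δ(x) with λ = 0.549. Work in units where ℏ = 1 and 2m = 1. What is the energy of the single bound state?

The bound state is ψ(x) = √κ e^{−κ|x|}. The derivative jump ψ'(0⁺) − ψ'(0⁻) = −(2mλ/ℏ²)ψ(0) fixes κ = mλ/ℏ² = 0.2745.
Then E = −ℏ²κ²/(2m) = −mλ²/(2ℏ²) = -0.07535.

E = -0.0754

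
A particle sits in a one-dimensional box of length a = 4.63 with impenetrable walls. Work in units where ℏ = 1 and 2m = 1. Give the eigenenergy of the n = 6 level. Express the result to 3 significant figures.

Requiring ψ(0) = ψ(a) = 0 quantises k = nπ/a, hence E_n = ℏ²k²/2m = n²π²ℏ²/(2ma²).
E_6 = 6² × π² / (2 × 0.5 × 4.63²) = 16.57.

E = 16.6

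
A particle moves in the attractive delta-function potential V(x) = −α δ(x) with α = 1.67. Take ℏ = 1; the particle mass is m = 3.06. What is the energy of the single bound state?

E = -4.27

For x ≠ 0 the bound state is ψ ∝ e^{−κ|x|}; integrating the TISE across the delta gives the cusp condition 2κ = 2mα/ℏ², so κ = 5.110.
Then E = −ℏ²κ²/(2m) = −mα²/(2ℏ²) = -4.267.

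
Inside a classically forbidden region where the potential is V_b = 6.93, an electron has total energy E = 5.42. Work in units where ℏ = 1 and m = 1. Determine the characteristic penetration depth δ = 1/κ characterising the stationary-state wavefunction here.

δ = 0.575

Since E < V_b the TISE in this region is ψ'' = κ²ψ with κ = √(2m(V_b − E))/ℏ.
κ = √(2 × 1 × 1.51) = 1.738. The penetration depth is δ = 1/κ = 0.575.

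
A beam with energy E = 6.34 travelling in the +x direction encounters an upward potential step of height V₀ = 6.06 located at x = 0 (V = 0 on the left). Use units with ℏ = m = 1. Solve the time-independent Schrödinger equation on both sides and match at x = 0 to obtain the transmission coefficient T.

T = 0.574

On each side the TISE gives plane waves with k = √(2m(E − V))/ℏ: k₁ = √(2·1·6.34) = 3.561, k₂ = √(2·1·0.28) = 0.7483.
Matching ψ and ψ′ at x = 0 gives r = (k₁ − k₂)/(k₁ + k₂), so R = r² = 0.4260 and T = 1 − R = 0.5740.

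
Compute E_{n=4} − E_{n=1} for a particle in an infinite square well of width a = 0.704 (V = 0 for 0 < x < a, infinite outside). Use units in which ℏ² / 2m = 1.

ΔE = 299

E_n = n²π²ℏ²/(2ma²), so ΔE = (4² − 1²) π²ℏ²/(2ma²).
ΔE = 15 × π² / (2 × 0.5 × 0.704²) = 298.7.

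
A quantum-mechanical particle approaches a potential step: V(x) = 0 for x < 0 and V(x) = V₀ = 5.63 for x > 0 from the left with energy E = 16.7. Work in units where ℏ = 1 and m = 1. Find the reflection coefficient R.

R = 0.0105

On each side the TISE gives plane waves with k = √(2m(E − V))/ℏ: k₁ = √(2·1·16.7) = 5.779, k₂ = √(2·1·11.07) = 4.705.
Continuity of ψ and ψ′ at the step yields the reflection amplitude r = (k₁ − k₂)/(k₁ + k₂) = 0.1024; thus R = |r|² = 0.01049, T = 0.9895.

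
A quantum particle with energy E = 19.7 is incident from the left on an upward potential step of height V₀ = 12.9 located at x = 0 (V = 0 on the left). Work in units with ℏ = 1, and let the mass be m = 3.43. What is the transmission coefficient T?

On each side the TISE gives plane waves with k = √(2m(E − V))/ℏ: k₁ = √(2·3.43·19.7) = 11.63, k₂ = √(2·3.43·6.8) = 6.830.
Matching ψ and ψ′ at x = 0 gives r = (k₁ − k₂)/(k₁ + k₂), so R = r² = 0.06751 and T = 1 − R = 0.9325.

T = 0.932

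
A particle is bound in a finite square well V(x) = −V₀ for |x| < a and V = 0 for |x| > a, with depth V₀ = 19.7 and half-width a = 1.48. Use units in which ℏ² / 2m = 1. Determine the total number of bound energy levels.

N = 5

Define the well-strength parameter z₀ = (a/ℏ)√(2mV₀) = 1.48 × √(2·0.5·19.7) = 6.569.
A new bound state (alternating even/odd) appears each time z₀ passes a multiple of π/2, so N = ⌊2z₀/π⌋ + 1 = ⌊4.182⌋ + 1 = 5.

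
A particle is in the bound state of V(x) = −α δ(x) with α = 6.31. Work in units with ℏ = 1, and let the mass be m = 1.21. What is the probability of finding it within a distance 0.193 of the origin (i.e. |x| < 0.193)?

The normalised bound state is ψ = √κ e^{−κ|x|} with κ = mα/ℏ² = 7.635.
P(|x| < d) = ∫_{−d}^{d} κ e^{−2κ|x|} dx = 1 − e^{−2κd} = 1 − e^{−2.947} = 0.9475.

P = 0.948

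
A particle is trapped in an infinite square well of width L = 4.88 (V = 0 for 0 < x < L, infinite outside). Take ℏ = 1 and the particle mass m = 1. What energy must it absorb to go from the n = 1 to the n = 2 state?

E_n = n²π²ℏ²/(2mL²), so ΔE = (2² − 1²) π²ℏ²/(2mL²).
ΔE = 3 × π² / (2 × 1 × 4.88²) = 0.6217.

ΔE = 0.622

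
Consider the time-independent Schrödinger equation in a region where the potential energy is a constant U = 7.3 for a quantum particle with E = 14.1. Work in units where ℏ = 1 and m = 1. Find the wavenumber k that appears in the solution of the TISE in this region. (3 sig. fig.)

k = 3.69

With E > U the solution is oscillatory, ψ ∝ e^{±ikx} with k = √(2m(E − U))/ℏ.
k = √(2 × 1 × 6.8) = 3.688.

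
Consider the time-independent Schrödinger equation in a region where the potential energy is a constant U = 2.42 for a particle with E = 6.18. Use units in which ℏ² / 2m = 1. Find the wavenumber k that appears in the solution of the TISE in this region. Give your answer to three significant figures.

k = 1.94

With E > U the solution is oscillatory, ψ ∝ e^{±ikx} with k = √(2m(E − U))/ℏ.
k = √(2 × 0.5 × 3.76) = 1.939.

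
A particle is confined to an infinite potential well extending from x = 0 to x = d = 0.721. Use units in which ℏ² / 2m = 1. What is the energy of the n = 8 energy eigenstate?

Requiring ψ(0) = ψ(d) = 0 quantises k = nπ/d, hence E_n = ℏ²k²/2m = n²π²ℏ²/(2md²).
E_8 = 8² × π² / (2 × 0.5 × 0.721²) = 1215.

E = 1220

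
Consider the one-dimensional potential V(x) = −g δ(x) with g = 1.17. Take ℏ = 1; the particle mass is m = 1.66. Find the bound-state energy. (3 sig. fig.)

E = -1.14

The bound state is ψ(x) = √κ e^{−κ|x|}. The derivative jump ψ'(0⁺) − ψ'(0⁻) = −(2mg/ℏ²)ψ(0) fixes κ = mg/ℏ² = 1.942.
Then E = −ℏ²κ²/(2m) = −mg²/(2ℏ²) = -1.136.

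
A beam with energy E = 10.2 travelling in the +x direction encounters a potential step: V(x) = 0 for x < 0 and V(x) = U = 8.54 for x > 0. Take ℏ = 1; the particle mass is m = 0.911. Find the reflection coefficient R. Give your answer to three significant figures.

The wavenumbers are k₁ = √(2mE)/ℏ = 4.311 on the left and k₂ = √(2m(E − U))/ℏ = 1.739 on the right.
Matching ψ and ψ′ at x = 0 gives r = (k₁ − k₂)/(k₁ + k₂), so R = r² = 0.1807 and T = 1 − R = 0.8193.

R = 0.181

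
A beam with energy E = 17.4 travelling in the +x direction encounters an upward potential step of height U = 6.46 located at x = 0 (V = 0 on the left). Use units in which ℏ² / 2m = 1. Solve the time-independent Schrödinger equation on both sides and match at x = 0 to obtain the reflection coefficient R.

R = 0.0133

The wavenumbers are k₁ = √(2mE)/ℏ = 4.171 on the left and k₂ = √(2m(E − U))/ℏ = 3.308 on the right.
Continuity of ψ and ψ′ at the step yields the reflection amplitude r = (k₁ − k₂)/(k₁ + k₂) = 0.1155; thus R = |r|² = 0.01334, T = 0.9867.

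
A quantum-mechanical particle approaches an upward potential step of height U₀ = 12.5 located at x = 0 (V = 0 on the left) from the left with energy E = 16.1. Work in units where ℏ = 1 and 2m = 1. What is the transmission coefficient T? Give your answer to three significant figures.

The wavenumbers are k₁ = √(2mE)/ℏ = 4.012 on the left and k₂ = √(2m(E − U₀))/ℏ = 1.897 on the right.
Continuity of ψ and ψ′ at the step yields the reflection amplitude r = (k₁ − k₂)/(k₁ + k₂) = 0.3579; thus R = |r|² = 0.1281, T = 0.8719.

T = 0.872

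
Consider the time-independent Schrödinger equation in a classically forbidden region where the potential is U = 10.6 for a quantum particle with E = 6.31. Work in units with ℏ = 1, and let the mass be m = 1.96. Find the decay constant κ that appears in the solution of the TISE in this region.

Since E < U the TISE in this region is ψ'' = κ²ψ with κ = √(2m(U − E))/ℏ.
κ = √(2 × 1.96 × 4.29) = 4.101.

κ = 4.10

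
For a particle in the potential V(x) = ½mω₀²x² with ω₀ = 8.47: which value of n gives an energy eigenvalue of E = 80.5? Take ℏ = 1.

Invert E_n = (n + ½)ℏω₀: n = E/ℏω₀ − ½ = 9.004, so n = 9.

n = 9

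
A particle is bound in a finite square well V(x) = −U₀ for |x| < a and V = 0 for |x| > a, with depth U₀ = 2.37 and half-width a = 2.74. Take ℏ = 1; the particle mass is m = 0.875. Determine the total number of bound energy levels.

N = 4

Define the well-strength parameter z₀ = (a/ℏ)√(2mU₀) = 2.74 × √(2·0.875·2.37) = 5.580.
The even/odd transcendental equations gain one root per π/2 in z₀, giving N = 1 + ⌊2z₀/π⌋ = 1 + ⌊3.552⌋ = 4.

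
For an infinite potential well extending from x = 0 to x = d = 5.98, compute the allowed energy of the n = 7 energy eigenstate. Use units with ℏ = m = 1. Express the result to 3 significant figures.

Requiring ψ(0) = ψ(d) = 0 quantises k = nπ/d, hence E_n = ℏ²k²/2m = n²π²ℏ²/(2md²).
E_7 = 7² × π² / (2 × 1 × 5.98²) = 6.762.

E = 6.76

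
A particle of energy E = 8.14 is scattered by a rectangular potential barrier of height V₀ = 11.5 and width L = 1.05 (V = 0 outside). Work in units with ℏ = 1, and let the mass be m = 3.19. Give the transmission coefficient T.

E < V₀: inside the barrier ψ ∝ e^{±κx} with κ = √(2m(V₀ − E))/ℏ = 4.630.
κL = 4.861, sinh(κL) = 64.60.
The exact tunnelling result is T⁻¹ = 1 + V₀² sinh²(κL) / [4E(V₀ − E)] = 5046, so T = 0.000198.

T = 0.000198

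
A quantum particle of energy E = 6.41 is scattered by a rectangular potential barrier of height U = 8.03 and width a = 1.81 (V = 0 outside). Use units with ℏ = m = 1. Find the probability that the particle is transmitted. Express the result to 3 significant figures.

T = 0.00381

Since E < U the interior solution is evanescent with decay constant κ = √(2m(U − E))/ℏ = 1.800.
κa = 3.258, sinh(κa) = 12.98.
The exact tunnelling result is T⁻¹ = 1 + U² sinh²(κa) / [4E(U − E)] = 262.5, so T = 0.00381.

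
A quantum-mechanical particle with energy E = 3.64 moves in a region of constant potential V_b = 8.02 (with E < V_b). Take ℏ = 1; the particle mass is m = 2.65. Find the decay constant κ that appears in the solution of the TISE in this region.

κ = 4.82

Since E < V_b the TISE in this region is ψ'' = κ²ψ with κ = √(2m(V_b − E))/ℏ.
κ = √(2 × 2.65 × 4.38) = 4.818.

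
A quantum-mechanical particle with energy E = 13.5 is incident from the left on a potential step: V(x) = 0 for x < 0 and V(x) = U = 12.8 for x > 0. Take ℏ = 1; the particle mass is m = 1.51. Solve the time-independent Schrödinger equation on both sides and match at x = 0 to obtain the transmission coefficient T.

On each side the TISE gives plane waves with k = √(2m(E − V))/ℏ: k₁ = √(2·1.51·13.5) = 6.385, k₂ = √(2·1.51·0.7) = 1.454.
Matching ψ and ψ′ at x = 0 gives r = (k₁ − k₂)/(k₁ + k₂), so R = r² = 0.3957 and T = 1 − R = 0.6043.

T = 0.604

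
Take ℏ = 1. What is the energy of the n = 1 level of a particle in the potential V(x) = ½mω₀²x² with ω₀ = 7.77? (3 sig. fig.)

E = 11.7

The oscillator eigenvalues are E_n = ℏω₀(n + ½), so E_1 = 7.77 × 1.5 = 11.66.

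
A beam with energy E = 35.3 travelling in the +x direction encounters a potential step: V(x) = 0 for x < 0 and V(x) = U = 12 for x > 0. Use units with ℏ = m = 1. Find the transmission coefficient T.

On each side the TISE gives plane waves with k = √(2m(E − V))/ℏ: k₁ = √(2·1·35.3) = 8.402, k₂ = √(2·1·23.3) = 6.826.
Continuity of ψ and ψ′ at the step yields the reflection amplitude r = (k₁ − k₂)/(k₁ + k₂) = 0.1035; thus R = |r|² = 0.01071, T = 0.9893.

T = 0.989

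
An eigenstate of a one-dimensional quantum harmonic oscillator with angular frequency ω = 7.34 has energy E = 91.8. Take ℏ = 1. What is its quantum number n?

n = 12

E_n = ℏω(n + ½) ⇒ n = E/(ℏω) − ½ = 91.8/7.34 − 0.5 = 12.007 → n = 12.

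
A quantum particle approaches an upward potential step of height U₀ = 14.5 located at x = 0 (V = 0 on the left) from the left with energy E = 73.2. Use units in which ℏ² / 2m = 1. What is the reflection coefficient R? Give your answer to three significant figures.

R = 0.00304

The wavenumbers are k₁ = √(2mE)/ℏ = 8.556 on the left and k₂ = √(2m(E − U₀))/ℏ = 7.662 on the right.
Matching ψ and ψ′ at x = 0 gives r = (k₁ − k₂)/(k₁ + k₂), so R = r² = 0.003040 and T = 1 − R = 0.9970.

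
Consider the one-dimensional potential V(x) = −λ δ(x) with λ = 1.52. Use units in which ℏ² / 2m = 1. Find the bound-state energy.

E = -0.578

For x ≠ 0 the bound state is ψ ∝ e^{−κ|x|}; integrating the TISE across the delta gives the cusp condition 2κ = 2mλ/ℏ², so κ = 0.7600.
Then E = −ℏ²κ²/(2m) = −mλ²/(2ℏ²) = -0.5776.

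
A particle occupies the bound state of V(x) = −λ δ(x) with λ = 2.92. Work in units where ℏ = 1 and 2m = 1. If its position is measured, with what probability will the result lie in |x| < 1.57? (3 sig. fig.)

P = 0.990

The normalised bound state is ψ = √κ e^{−κ|x|} with κ = mλ/ℏ² = 1.460.
P(|x| < d) = ∫_{−d}^{d} κ e^{−2κ|x|} dx = 1 − e^{−2κd} = 1 − e^{−4.584} = 0.9898.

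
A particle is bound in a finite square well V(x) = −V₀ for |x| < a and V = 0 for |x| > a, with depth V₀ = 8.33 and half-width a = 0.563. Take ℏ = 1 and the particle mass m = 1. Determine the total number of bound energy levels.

Define the well-strength parameter z₀ = (a/ℏ)√(2mV₀) = 0.563 × √(2·1·8.33) = 2.298.
A new bound state (alternating even/odd) appears each time z₀ passes a multiple of π/2, so N = ⌊2z₀/π⌋ + 1 = ⌊1.463⌋ + 1 = 2.

N = 2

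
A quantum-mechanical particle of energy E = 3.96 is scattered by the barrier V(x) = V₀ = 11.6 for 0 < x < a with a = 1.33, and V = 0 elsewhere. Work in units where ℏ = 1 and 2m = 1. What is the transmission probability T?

E < V₀: inside the barrier ψ ∝ e^{±κx} with κ = √(2m(V₀ − E))/ℏ = 2.764.
κa = 3.676, sinh(κa) = 19.74.
The exact tunnelling result is T⁻¹ = 1 + V₀² sinh²(κa) / [4E(V₀ − E)] = 434.1, so T = 0.00230.

T = 0.00230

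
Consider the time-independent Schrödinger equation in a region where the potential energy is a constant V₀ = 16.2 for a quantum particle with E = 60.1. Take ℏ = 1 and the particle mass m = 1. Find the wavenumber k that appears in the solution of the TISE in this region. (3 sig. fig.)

k = 9.37

With E > V₀ the solution is oscillatory, ψ ∝ e^{±ikx} with k = √(2m(E − V₀))/ℏ.
k = √(2 × 1 × 43.9) = 9.370.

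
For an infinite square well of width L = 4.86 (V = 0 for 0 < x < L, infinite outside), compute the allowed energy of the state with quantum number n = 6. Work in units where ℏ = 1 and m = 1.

E = 7.52

The infinite-well eigenfunctions ψ_n = √(2/L) sin(nπx/L) vanish at both walls, giving E_n = n²π²ℏ²/(2mL²).
E_6 = 6² × π² / (2 × 1 × 4.86²) = 7.521.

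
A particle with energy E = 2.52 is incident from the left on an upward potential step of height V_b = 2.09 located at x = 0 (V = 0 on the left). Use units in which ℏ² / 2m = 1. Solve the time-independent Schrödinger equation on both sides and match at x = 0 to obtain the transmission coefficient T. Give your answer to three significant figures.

The wavenumbers are k₁ = √(2mE)/ℏ = 1.587 on the left and k₂ = √(2m(E − V_b))/ℏ = 0.6557 on the right.
Matching ψ and ψ′ at x = 0 gives r = (k₁ − k₂)/(k₁ + k₂), so R = r² = 0.1725 and T = 1 − R = 0.8275.

T = 0.827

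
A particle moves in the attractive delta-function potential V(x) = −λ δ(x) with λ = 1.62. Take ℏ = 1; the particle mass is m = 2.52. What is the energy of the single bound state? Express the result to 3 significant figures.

E = -3.31

The bound state is ψ(x) = √κ e^{−κ|x|}. The derivative jump ψ'(0⁺) − ψ'(0⁻) = −(2mλ/ℏ²)ψ(0) fixes κ = mλ/ℏ² = 4.082.
Then E = −ℏ²κ²/(2m) = −mλ²/(2ℏ²) = -3.307.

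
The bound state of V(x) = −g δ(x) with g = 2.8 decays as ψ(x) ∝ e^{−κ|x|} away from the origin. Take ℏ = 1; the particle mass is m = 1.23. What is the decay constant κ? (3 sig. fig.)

Integrating the TISE across x = 0 gives the cusp condition ψ'(0⁺) − ψ'(0⁻) = −(2mg/ℏ²)ψ(0).
With ψ ∝ e^{−κ|x|} this yields −2κ = −2mg/ℏ², so κ = mg/ℏ² = 3.444.

κ = 3.44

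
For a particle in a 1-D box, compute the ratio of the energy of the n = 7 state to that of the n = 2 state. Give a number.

12.25

Since E_n ∝ n², the ratio is (7/2)² = 12.25.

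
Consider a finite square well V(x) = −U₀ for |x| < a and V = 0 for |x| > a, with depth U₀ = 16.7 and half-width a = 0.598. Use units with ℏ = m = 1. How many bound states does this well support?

The dimensionless depth is z₀ = a√(2mU₀)/ℏ = 0.598 × √(33.40) = 3.456.
The even/odd transcendental equations gain one root per π/2 in z₀, giving N = 1 + ⌊2z₀/π⌋ = 1 + ⌊2.200⌋ = 3.

N = 3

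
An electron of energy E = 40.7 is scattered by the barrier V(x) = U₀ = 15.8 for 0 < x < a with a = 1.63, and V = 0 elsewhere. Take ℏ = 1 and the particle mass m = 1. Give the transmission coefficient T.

E > U₀: inside the barrier k₂ = √(2m(E − U₀))/ℏ = 7.057, k₂a = 11.50.
Matching at both interfaces gives T⁻¹ = 1 + U₀² sin²(k₂a) / [4E(E − U₀)] = 1.047, hence T = 0.955.

T = 0.955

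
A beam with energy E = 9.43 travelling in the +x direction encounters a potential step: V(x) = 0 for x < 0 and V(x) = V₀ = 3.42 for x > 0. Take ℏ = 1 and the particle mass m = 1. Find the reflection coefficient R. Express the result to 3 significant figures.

The wavenumbers are k₁ = √(2mE)/ℏ = 4.343 on the left and k₂ = √(2m(E − V₀))/ℏ = 3.467 on the right.
Matching ψ and ψ′ at x = 0 gives r = (k₁ − k₂)/(k₁ + k₂), so R = r² = 0.01258 and T = 1 − R = 0.9874.

R = 0.0126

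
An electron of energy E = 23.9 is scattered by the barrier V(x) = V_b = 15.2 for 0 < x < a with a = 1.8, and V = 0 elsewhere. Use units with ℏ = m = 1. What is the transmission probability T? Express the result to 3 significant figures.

E > V_b: inside the barrier k₂ = √(2m(E − V_b))/ℏ = 4.171, k₂a = 7.508.
T = [1 + V_b² sin²(k₂a) / (4E(E − V_b))]⁻¹ = 1/1.246 = 0.803.

T = 0.803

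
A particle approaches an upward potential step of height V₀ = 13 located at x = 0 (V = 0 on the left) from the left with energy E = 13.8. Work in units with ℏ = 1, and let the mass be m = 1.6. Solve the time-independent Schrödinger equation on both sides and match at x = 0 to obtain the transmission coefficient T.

On each side the TISE gives plane waves with k = √(2m(E − V))/ℏ: k₁ = √(2·1.6·13.8) = 6.645, k₂ = √(2·1.6·0.8) = 1.600.
Continuity of ψ and ψ′ at the step yields the reflection amplitude r = (k₁ − k₂)/(k₁ + k₂) = 0.6119; thus R = |r|² = 0.3744, T = 0.6256.

T = 0.626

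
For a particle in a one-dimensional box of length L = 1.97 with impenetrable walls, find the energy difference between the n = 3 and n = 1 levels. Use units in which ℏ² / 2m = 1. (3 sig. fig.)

E_n = n²π²ℏ²/(2mL²), so ΔE = (3² − 1²) π²ℏ²/(2mL²).
ΔE = 8 × π² / (2 × 0.5 × 1.97²) = 20.34.

ΔE = 20.3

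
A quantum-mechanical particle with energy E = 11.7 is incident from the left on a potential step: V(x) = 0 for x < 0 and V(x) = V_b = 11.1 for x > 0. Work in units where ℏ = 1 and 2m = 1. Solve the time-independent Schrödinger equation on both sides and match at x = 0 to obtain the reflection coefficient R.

R = 0.398

The wavenumbers are k₁ = √(2mE)/ℏ = 3.421 on the left and k₂ = √(2m(E − V_b))/ℏ = 0.7746 on the right.
Continuity of ψ and ψ′ at the step yields the reflection amplitude r = (k₁ − k₂)/(k₁ + k₂) = 0.6307; thus R = |r|² = 0.3978, T = 0.6022.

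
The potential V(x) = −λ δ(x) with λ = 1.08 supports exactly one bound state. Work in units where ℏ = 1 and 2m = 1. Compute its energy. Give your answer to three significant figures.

For x ≠ 0 the bound state is ψ ∝ e^{−κ|x|}; integrating the TISE across the delta gives the cusp condition 2κ = 2mλ/ℏ², so κ = 0.5400.
Then E = −ℏ²κ²/(2m) = −mλ²/(2ℏ²) = -0.2916.

E = -0.292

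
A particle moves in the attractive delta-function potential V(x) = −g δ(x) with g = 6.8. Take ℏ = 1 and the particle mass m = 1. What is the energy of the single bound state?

E = -23.1

The bound state is ψ(x) = √κ e^{−κ|x|}. The derivative jump ψ'(0⁺) − ψ'(0⁻) = −(2mg/ℏ²)ψ(0) fixes κ = mg/ℏ² = 6.800.
Then E = −ℏ²κ²/(2m) = −mg²/(2ℏ²) = -23.12.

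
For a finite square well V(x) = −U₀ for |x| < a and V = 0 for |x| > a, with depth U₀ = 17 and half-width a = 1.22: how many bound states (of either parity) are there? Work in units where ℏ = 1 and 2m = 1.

The dimensionless depth is z₀ = a√(2mU₀)/ℏ = 1.22 × √(17.00) = 5.030.
A new bound state (alternating even/odd) appears each time z₀ passes a multiple of π/2, so N = ⌊2z₀/π⌋ + 1 = ⌊3.202⌋ + 1 = 4.

N = 4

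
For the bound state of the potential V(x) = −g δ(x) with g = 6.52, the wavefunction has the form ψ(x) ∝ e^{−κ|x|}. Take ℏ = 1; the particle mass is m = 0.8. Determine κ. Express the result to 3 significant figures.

κ = 5.22

Integrating the TISE across x = 0 gives the cusp condition ψ'(0⁺) − ψ'(0⁻) = −(2mg/ℏ²)ψ(0).
With ψ ∝ e^{−κ|x|} this yields −2κ = −2mg/ℏ², so κ = mg/ℏ² = 5.216.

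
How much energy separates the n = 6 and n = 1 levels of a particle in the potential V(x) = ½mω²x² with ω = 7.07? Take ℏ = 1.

ΔE = 35.4

E_n = ℏω(n + ½), so ΔE = (6 − 1) ℏω = 5 × 7.07 = 35.35.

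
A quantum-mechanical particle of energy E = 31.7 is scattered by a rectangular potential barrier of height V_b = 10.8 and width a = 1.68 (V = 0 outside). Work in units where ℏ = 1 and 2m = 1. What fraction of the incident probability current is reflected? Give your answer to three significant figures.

R = 0.0410

E > V_b: inside the barrier k₂ = √(2m(E − V_b))/ℏ = 4.572, k₂a = 7.680.
Matching at both interfaces gives T⁻¹ = 1 + V_b² sin²(k₂a) / [4E(E − V_b)] = 1.043, hence T = 0.959.
R = 1 − T = 0.0410.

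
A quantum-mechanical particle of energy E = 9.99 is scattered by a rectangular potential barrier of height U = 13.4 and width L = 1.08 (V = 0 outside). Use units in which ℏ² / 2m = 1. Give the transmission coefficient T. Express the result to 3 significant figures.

E < U: inside the barrier ψ ∝ e^{±κx} with κ = √(2m(U − E))/ℏ = 1.847.
κL = 1.994, sinh(κL) = 3.606.
The exact tunnelling result is T⁻¹ = 1 + U² sinh²(κL) / [4E(U − E)] = 18.13, so T = 0.0552.

T = 0.0552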